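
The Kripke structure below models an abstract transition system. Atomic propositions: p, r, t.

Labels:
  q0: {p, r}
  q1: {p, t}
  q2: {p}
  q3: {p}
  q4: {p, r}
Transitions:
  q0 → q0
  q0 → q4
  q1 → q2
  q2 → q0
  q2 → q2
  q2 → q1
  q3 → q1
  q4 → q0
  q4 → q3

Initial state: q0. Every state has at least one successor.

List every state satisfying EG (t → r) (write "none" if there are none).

{q0, q2, q4}

States satisfying t → r: {q0, q2, q3, q4}.
States satisfying EG (t → r): {q0, q2, q4}.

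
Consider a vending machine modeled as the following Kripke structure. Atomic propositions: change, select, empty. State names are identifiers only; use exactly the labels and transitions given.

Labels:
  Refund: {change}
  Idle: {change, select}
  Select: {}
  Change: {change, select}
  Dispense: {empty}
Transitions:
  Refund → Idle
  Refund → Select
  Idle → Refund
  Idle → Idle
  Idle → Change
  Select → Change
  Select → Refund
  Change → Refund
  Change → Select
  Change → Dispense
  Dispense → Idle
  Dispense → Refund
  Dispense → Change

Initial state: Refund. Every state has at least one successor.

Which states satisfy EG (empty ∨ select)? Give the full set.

{Idle, Change, Dispense}

States satisfying empty ∨ select: {Idle, Change, Dispense}.
States satisfying EG (empty ∨ select): {Idle, Change, Dispense}.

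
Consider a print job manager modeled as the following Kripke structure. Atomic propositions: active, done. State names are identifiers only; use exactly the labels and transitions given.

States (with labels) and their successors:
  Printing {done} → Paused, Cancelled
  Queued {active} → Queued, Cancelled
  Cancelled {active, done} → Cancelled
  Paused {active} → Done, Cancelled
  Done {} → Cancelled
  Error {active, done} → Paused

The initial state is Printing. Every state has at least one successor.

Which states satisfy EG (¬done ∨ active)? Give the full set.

States satisfying ¬done ∨ active: {Queued, Cancelled, Paused, Done, Error}.
States satisfying EG (¬done ∨ active): {Queued, Cancelled, Paused, Done, Error}.

{Queued, Cancelled, Paused, Done, Error}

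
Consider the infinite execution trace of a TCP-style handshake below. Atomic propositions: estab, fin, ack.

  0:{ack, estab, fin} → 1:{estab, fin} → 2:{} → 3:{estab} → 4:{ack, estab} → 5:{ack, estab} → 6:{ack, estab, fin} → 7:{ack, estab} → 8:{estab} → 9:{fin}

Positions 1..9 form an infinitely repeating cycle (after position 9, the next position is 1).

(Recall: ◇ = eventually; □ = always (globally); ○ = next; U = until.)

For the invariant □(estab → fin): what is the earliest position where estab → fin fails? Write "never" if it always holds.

Check estab → fin at each position in order: 0 ✓, 1 ✓, 2 ✓.
At position 3 the labels are {estab}, so estab → fin is false there. This is the first violation.

3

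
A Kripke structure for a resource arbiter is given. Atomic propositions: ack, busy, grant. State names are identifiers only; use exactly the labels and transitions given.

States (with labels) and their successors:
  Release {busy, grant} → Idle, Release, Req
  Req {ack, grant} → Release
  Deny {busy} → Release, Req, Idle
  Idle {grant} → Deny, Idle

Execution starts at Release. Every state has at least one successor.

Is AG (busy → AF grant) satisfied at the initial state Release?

Yes

States satisfying busy → AF grant: {Release, Req, Deny, Idle}.
States satisfying AG (busy → AF grant): {Release, Req, Deny, Idle}.
Every state reachable from Release satisfies busy → AF grant.
Release ∈ Sat(AG (busy → AF grant)).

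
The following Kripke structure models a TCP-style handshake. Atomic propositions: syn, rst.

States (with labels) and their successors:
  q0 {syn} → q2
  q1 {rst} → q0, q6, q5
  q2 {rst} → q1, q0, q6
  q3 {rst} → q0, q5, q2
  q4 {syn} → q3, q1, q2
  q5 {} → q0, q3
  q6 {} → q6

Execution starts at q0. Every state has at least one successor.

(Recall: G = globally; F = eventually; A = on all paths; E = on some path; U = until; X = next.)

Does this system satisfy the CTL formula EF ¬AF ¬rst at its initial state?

States satisfying ¬AF ¬rst: ∅.
States satisfying EF ¬AF ¬rst: ∅.
No suitable path/successor from q0 witnesses the formula.
q0 ∉ Sat(EF ¬AF ¬rst).

Does not hold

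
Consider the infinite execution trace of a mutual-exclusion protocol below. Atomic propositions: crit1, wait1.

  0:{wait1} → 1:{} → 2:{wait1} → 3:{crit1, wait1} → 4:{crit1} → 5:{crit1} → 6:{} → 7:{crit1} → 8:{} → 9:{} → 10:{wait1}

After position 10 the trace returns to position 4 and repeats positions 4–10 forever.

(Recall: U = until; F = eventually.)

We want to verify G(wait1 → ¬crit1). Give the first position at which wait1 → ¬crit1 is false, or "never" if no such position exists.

3

Check wait1 → ¬crit1 at each position in order: 0 ✓, 1 ✓, 2 ✓.
At position 3 the labels are {crit1, wait1}, so wait1 → ¬crit1 is false there. This is the first violation.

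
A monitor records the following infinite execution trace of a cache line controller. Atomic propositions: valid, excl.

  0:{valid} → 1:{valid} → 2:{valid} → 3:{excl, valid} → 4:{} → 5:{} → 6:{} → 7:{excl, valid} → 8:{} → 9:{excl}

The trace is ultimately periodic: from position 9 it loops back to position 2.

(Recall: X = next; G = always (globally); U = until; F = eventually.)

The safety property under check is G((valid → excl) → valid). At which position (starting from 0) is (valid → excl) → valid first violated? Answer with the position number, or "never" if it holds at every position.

4

Check (valid → excl) → valid at each position in order: 0 ✓, 1 ✓, 2 ✓, 3 ✓.
At position 4 the labels are {}, so (valid → excl) → valid is false there. This is the first violation.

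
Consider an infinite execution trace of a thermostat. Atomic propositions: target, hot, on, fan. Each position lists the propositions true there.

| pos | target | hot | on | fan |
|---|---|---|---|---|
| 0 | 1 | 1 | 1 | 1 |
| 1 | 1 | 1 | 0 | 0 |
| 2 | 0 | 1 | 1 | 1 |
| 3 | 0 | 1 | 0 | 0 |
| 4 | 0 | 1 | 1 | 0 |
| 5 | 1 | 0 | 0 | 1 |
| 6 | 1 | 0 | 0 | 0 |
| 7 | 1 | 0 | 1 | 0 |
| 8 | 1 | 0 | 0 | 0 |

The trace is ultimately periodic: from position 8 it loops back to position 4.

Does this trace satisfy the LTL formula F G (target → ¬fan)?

G (target → ¬fan) is false at every position 0..8, so it never becomes true and F G (target → ¬fan) fails.

No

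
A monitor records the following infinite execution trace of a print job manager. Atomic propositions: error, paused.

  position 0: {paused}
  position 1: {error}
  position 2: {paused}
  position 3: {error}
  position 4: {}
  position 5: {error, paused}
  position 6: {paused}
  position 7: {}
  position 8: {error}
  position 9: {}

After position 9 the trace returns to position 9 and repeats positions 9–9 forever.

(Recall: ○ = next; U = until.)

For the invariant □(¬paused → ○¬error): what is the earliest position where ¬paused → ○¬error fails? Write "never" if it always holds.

Check ¬paused → ○¬error at each position in order: 0 ✓, 1 ✓, 2 ✓, 3 ✓.
At position 4 the labels are {} and the next position 5 has {error, paused}, so ¬paused → ○¬error is false there. This is the first violation.

4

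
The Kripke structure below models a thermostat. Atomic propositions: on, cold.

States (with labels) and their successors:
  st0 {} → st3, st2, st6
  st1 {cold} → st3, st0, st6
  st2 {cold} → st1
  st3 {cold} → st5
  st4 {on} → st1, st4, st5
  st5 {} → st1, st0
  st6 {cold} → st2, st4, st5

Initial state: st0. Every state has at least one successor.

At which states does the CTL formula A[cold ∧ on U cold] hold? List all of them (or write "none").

States satisfying cold ∧ on: ∅.
States satisfying cold: {st1, st2, st3, st6}.
States satisfying A[cold ∧ on U cold]: {st1, st2, st3, st6}.

{st1, st2, st3, st6}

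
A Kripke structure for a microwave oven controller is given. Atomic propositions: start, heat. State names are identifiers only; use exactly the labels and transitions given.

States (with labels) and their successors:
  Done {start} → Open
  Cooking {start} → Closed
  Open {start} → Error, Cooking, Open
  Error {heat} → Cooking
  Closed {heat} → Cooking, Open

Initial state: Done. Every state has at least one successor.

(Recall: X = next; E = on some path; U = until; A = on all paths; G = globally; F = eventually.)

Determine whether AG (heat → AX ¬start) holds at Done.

Violated

States satisfying heat → AX ¬start: {Done, Cooking, Open}.
States satisfying AG (heat → AX ¬start): ∅.
Closed is reachable from Done and violates heat → AX ¬start, so AG fails at Done.
Done ∉ Sat(AG (heat → AX ¬start)).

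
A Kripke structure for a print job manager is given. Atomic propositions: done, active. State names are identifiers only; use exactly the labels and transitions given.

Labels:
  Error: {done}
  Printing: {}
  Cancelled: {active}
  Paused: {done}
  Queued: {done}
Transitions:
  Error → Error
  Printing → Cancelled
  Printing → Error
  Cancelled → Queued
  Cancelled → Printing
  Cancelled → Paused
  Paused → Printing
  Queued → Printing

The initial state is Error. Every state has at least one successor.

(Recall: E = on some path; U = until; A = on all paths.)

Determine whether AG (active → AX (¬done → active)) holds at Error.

States satisfying active → AX (¬done → active): {Error, Printing, Paused, Queued}.
States satisfying AG (active → AX (¬done → active)): {Error}.
Every state reachable from Error satisfies active → AX (¬done → active).
Error ∈ Sat(AG (active → AX (¬done → active))).

Yes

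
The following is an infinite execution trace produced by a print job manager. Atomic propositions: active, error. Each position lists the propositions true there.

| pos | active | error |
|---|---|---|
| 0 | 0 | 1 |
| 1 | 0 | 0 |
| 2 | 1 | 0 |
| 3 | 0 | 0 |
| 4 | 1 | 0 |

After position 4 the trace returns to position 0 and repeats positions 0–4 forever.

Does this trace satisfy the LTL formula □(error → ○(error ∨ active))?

No

error → ○(error ∨ active) must hold at every position from 0 onward. It fails at position 0, so □(error → ○(error ∨ active)) is false.
Positions where error holds: 0.
Check ○(error ∨ active) at each: 0→fails.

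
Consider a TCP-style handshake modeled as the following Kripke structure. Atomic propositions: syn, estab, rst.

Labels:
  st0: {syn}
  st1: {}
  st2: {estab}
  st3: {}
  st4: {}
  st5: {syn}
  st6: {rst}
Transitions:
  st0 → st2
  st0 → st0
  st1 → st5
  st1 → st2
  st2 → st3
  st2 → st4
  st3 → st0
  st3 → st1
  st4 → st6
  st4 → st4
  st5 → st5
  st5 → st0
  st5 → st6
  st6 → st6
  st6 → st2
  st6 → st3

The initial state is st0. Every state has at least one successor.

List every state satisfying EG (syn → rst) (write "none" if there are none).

{st1, st2, st3, st4, st6}

States satisfying syn → rst: {st1, st2, st3, st4, st6}.
States satisfying EG (syn → rst): {st1, st2, st3, st4, st6}.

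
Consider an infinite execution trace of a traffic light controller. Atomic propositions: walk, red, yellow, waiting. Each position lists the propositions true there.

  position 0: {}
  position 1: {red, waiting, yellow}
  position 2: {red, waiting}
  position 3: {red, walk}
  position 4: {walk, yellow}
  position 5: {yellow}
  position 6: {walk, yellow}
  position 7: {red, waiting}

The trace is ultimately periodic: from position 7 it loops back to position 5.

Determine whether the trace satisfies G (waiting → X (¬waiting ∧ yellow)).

Does not hold

waiting → X (¬waiting ∧ yellow) must hold at every position from 0 onward. It fails at position 1, so G (waiting → X (¬waiting ∧ yellow)) is false.
Positions where waiting holds: 1, 2, 7.
Check X (¬waiting ∧ yellow) at each: 1→fails, 2→fails, 7→ok.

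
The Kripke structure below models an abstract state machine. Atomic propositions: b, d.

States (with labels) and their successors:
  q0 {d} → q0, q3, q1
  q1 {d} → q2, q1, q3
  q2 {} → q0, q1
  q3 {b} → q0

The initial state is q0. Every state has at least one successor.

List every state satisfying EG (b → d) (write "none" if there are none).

States satisfying b → d: {q0, q1, q2}.
States satisfying EG (b → d): {q0, q1, q2}.

{q0, q1, q2}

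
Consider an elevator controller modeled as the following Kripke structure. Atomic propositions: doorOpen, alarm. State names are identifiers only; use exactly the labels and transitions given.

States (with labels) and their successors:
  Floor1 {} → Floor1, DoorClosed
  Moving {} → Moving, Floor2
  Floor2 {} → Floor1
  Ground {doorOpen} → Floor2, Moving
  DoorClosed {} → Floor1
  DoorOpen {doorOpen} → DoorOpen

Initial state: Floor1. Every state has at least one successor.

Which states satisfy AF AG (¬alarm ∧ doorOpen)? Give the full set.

States satisfying AG (¬alarm ∧ doorOpen): {DoorOpen}.
States satisfying AF AG (¬alarm ∧ doorOpen): {DoorOpen}.

{DoorOpen}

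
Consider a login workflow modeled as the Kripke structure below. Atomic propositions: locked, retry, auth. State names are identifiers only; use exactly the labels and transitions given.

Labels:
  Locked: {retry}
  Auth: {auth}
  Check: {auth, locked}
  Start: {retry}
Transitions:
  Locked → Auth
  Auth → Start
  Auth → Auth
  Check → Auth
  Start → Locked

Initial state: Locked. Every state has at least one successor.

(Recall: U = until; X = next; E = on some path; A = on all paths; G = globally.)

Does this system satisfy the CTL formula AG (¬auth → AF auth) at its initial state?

Yes

States satisfying ¬auth → AF auth: {Locked, Auth, Check, Start}.
States satisfying AG (¬auth → AF auth): {Locked, Auth, Check, Start}.
Every state reachable from Locked satisfies ¬auth → AF auth.
Locked ∈ Sat(AG (¬auth → AF auth)).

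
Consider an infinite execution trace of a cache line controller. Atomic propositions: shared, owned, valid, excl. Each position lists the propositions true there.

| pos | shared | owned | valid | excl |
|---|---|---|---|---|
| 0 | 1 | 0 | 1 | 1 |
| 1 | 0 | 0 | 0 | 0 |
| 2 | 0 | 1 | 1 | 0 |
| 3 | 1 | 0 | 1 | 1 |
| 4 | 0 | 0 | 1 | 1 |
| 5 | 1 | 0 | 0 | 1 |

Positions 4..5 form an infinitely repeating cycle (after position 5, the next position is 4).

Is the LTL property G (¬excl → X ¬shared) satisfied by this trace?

¬excl → X ¬shared must hold at every position from 0 onward. It fails at position 2, so G (¬excl → X ¬shared) is false.
Positions where ¬excl holds: 1, 2.
Check X ¬shared at each: 1→ok, 2→fails.

Violated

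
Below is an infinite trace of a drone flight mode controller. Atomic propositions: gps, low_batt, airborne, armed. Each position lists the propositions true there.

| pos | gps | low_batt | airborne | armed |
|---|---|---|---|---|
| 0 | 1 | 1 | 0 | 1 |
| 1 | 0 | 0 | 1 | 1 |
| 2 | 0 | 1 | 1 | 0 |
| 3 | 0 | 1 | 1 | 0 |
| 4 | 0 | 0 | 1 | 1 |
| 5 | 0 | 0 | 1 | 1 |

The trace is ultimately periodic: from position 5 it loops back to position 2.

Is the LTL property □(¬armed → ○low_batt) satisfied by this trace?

¬armed → ○low_batt must hold at every position from 0 onward. It fails at position 3, so □(¬armed → ○low_batt) is false.
Positions where ¬armed holds: 2, 3.
Check ○low_batt at each: 2→ok, 3→fails.

Violated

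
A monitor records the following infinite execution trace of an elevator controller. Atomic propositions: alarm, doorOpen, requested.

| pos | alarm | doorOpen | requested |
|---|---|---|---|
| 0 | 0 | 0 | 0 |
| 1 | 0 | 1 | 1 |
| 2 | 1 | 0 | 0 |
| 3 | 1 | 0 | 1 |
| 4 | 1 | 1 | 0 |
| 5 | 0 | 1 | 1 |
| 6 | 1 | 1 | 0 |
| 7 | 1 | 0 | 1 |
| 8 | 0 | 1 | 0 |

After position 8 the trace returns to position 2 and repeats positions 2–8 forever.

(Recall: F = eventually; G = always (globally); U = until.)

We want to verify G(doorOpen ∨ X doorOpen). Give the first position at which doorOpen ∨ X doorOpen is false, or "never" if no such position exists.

2

Check doorOpen ∨ X doorOpen at each position in order: 0 ✓, 1 ✓.
At position 2 the labels are {alarm} and the next position 3 has {alarm, requested}, so doorOpen ∨ X doorOpen is false there. This is the first violation.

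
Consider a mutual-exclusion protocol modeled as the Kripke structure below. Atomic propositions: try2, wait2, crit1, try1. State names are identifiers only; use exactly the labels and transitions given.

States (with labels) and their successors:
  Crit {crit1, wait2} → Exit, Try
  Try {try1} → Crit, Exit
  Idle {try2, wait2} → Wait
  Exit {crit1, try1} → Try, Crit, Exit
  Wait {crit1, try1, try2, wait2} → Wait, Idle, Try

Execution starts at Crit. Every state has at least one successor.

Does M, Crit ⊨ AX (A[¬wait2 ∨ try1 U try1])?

States satisfying A[¬wait2 ∨ try1 U try1]: {Try, Exit, Wait}.
States satisfying AX (A[¬wait2 ∨ try1 U try1]): {Crit, Idle}.
Crit ∈ Sat(AX (A[¬wait2 ∨ try1 U try1])).

Satisfied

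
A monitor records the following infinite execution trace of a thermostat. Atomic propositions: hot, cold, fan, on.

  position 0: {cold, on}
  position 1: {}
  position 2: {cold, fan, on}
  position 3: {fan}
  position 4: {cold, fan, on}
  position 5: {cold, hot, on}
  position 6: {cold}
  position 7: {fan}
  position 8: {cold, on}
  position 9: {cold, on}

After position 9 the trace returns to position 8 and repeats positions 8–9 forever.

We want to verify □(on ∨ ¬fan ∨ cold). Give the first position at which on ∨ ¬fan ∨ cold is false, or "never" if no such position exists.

3

Check on ∨ ¬fan ∨ cold at each position in order: 0 ✓, 1 ✓, 2 ✓.
At position 3 the labels are {fan}, so on ∨ ¬fan ∨ cold is false there. This is the first violation.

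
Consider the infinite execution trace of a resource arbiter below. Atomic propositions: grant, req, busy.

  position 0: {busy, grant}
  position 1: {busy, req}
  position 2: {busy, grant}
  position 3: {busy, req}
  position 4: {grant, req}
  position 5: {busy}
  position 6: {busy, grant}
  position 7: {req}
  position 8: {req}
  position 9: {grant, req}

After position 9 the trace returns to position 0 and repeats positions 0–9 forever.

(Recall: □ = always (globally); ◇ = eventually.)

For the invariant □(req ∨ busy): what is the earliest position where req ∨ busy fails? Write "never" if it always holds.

req ∨ busy holds at every position 0..9, and those are all the positions the trace ever visits, so the invariant □(req ∨ busy) is never violated.

never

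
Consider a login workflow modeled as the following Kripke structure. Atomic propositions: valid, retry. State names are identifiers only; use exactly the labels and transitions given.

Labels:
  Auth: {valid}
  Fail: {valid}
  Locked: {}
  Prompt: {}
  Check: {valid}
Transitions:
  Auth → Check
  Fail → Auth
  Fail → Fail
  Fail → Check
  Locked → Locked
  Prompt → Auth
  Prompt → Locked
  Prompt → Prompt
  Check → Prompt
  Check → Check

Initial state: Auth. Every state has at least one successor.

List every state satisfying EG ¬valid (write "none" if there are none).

States satisfying ¬valid: {Locked, Prompt}.
States satisfying EG ¬valid: {Locked, Prompt}.

{Locked, Prompt}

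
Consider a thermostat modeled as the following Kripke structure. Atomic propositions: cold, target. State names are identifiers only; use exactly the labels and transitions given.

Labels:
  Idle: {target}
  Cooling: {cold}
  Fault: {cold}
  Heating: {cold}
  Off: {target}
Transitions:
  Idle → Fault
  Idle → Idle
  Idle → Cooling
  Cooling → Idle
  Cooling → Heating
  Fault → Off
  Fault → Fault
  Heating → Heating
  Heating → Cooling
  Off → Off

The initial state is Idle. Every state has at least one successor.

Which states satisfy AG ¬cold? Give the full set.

{Off}

States satisfying ¬cold: {Idle, Off}.
States satisfying AG ¬cold: {Off}.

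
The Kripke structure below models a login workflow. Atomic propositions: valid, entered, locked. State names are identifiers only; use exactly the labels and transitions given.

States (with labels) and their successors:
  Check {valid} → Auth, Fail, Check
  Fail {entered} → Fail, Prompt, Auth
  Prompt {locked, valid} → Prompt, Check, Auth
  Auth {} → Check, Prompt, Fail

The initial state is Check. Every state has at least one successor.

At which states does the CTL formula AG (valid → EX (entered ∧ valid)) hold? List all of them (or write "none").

States satisfying valid → EX (entered ∧ valid): {Fail, Auth}.
States satisfying AG (valid → EX (entered ∧ valid)): ∅.

none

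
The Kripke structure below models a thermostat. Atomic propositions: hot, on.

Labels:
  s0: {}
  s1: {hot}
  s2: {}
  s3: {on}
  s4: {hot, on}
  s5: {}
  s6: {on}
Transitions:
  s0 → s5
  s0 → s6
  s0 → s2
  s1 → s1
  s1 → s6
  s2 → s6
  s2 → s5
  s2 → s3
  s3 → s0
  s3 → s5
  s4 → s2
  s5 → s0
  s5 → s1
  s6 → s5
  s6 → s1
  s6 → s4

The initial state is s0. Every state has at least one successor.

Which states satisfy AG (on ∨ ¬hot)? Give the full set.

none

States satisfying on ∨ ¬hot: {s0, s2, s3, s4, s5, s6}.
States satisfying AG (on ∨ ¬hot): ∅.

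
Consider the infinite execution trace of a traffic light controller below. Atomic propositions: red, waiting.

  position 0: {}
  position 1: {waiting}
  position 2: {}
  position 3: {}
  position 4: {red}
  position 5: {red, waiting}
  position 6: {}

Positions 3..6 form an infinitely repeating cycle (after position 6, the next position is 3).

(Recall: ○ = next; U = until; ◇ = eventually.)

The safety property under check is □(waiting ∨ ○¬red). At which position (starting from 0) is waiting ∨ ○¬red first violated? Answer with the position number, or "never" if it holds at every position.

Check waiting ∨ ○¬red at each position in order: 0 ✓, 1 ✓, 2 ✓.
At position 3 the labels are {} and the next position 4 has {red}, so waiting ∨ ○¬red is false there. This is the first violation.

3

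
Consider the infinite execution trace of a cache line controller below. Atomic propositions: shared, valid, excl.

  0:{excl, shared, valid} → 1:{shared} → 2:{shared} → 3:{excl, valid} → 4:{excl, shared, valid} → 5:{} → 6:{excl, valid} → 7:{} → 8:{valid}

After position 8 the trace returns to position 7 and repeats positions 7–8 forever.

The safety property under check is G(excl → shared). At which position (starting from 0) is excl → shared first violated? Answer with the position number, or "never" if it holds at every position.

3

Check excl → shared at each position in order: 0 ✓, 1 ✓, 2 ✓.
At position 3 the labels are {excl, valid}, so excl → shared is false there. This is the first violation.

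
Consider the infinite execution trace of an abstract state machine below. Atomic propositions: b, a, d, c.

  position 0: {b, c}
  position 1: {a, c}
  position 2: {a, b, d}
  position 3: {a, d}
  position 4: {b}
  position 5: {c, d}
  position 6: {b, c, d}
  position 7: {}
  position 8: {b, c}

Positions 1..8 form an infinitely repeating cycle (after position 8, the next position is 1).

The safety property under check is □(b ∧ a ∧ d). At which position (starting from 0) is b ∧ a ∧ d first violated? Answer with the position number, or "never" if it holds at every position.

0

At position 0 the labels are {b, c}, so b ∧ a ∧ d is false there. This is the first violation.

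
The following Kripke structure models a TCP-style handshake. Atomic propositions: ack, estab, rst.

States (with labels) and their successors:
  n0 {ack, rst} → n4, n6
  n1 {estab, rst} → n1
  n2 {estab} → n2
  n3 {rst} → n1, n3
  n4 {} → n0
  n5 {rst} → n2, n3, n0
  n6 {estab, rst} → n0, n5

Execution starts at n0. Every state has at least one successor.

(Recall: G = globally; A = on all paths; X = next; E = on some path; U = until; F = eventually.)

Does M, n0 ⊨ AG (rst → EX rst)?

Yes

States satisfying rst → EX rst: {n0, n1, n2, n3, n4, n5, n6}.
States satisfying AG (rst → EX rst): {n0, n1, n2, n3, n4, n5, n6}.
Every state reachable from n0 satisfies rst → EX rst.
n0 ∈ Sat(AG (rst → EX rst)).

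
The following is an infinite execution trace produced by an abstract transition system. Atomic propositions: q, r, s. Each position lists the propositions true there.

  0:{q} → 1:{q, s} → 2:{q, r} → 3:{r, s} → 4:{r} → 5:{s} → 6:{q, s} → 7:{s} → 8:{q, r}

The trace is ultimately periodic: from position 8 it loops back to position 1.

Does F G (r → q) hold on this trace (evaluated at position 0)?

G (r → q) is false at every position 0..8, so it never becomes true and F G (r → q) fails.

Violated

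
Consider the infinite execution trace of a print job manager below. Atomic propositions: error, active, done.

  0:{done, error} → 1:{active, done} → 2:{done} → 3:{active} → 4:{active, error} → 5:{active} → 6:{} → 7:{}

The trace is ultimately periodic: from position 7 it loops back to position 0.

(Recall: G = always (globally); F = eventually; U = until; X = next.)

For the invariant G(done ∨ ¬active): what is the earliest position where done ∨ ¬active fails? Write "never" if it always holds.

3

Check done ∨ ¬active at each position in order: 0 ✓, 1 ✓, 2 ✓.
At position 3 the labels are {active}, so done ∨ ¬active is false there. This is the first violation.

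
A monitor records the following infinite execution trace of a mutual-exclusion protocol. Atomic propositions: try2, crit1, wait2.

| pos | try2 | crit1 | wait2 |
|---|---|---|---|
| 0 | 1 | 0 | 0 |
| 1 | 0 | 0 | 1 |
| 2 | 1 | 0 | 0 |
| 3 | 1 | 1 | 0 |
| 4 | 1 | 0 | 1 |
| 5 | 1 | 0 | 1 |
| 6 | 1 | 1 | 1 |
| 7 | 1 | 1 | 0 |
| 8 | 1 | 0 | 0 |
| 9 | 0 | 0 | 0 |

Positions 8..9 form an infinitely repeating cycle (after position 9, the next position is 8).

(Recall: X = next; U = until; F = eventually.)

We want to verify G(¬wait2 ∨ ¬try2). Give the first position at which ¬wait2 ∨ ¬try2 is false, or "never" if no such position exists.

Check ¬wait2 ∨ ¬try2 at each position in order: 0 ✓, 1 ✓, 2 ✓, 3 ✓.
At position 4 the labels are {try2, wait2}, so ¬wait2 ∨ ¬try2 is false there. This is the first violation.

4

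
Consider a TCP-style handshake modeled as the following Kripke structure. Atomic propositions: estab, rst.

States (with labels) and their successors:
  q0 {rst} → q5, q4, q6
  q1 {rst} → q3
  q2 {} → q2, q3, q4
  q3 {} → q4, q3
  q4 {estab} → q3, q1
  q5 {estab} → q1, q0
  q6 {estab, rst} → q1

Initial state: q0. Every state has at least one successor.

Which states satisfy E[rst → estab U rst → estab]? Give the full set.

States satisfying rst → estab: {q2, q3, q4, q5, q6}.
States satisfying E[rst → estab U rst → estab]: {q2, q3, q4, q5, q6}.

{q2, q3, q4, q5, q6}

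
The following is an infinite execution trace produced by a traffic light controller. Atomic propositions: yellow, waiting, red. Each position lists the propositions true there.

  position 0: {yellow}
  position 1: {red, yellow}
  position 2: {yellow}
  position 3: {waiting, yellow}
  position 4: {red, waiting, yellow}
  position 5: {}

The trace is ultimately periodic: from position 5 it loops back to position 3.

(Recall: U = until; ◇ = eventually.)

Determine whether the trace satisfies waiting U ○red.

Walking from position 0: ○red first holds at position 0, and waiting holds at every earlier position along the way, so waiting U ○red holds.

Satisfied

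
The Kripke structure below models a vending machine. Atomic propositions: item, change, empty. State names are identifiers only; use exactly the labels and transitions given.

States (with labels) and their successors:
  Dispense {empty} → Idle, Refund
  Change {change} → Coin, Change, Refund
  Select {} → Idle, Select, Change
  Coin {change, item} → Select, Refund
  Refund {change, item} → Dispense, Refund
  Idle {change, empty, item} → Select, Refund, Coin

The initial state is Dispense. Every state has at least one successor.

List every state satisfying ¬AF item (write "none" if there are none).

States satisfying item: {Coin, Refund, Idle}.
States satisfying AF item: {Dispense, Coin, Refund, Idle}.
States satisfying ¬AF item: {Change, Select}.

{Change, Select}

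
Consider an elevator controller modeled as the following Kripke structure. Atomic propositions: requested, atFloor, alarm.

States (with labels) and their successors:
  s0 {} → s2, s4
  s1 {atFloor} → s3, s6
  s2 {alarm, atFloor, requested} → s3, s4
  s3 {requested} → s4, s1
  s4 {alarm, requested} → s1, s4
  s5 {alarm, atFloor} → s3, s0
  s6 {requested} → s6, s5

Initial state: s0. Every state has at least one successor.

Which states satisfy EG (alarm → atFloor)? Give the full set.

States satisfying alarm → atFloor: {s0, s1, s2, s3, s5, s6}.
States satisfying EG (alarm → atFloor): {s0, s1, s2, s3, s5, s6}.

{s0, s1, s2, s3, s5, s6}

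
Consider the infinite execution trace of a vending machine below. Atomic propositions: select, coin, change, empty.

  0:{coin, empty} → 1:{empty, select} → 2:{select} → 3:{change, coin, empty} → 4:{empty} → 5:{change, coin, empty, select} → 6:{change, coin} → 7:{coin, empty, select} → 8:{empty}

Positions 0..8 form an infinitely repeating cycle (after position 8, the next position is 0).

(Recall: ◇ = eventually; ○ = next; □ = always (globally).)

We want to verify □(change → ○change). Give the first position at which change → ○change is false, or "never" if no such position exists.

3

Check change → ○change at each position in order: 0 ✓, 1 ✓, 2 ✓.
At position 3 the labels are {change, coin, empty} and the next position 4 has {empty}, so change → ○change is false there. This is the first violation.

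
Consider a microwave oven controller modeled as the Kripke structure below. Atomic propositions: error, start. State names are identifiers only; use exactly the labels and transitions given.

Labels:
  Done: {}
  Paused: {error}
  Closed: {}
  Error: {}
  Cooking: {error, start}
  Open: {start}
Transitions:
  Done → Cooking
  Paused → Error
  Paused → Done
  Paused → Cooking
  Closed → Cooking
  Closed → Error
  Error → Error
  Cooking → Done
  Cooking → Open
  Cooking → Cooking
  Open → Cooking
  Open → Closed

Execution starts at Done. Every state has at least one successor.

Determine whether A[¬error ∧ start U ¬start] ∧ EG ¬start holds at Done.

No

States satisfying ¬error ∧ start: {Open}.
States satisfying ¬start: {Done, Paused, Closed, Error}.
States satisfying A[¬error ∧ start U ¬start]: {Done, Paused, Closed, Error}.
States satisfying EG ¬start: {Paused, Closed, Error}.
States satisfying A[¬error ∧ start U ¬start] ∧ EG ¬start: {Paused, Closed, Error}.
Done ∉ Sat(A[¬error ∧ start U ¬start] ∧ EG ¬start).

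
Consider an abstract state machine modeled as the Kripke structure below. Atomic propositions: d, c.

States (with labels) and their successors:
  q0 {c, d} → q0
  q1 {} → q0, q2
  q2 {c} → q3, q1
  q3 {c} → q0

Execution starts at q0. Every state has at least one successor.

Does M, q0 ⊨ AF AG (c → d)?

Holds

States satisfying AG (c → d): {q0}.
States satisfying AF AG (c → d): {q0, q3}.
q0 ∈ Sat(AF AG (c → d)).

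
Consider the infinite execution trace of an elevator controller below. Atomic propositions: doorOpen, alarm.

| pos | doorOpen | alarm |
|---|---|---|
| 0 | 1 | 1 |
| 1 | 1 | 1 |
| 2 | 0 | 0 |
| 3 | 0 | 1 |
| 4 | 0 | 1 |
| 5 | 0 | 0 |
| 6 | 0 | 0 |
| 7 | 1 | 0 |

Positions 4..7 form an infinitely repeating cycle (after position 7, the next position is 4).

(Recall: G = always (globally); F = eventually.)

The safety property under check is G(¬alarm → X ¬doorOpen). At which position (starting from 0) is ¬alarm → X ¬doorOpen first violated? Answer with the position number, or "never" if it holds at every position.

6

Check ¬alarm → X ¬doorOpen at each position in order: 0 ✓, 1 ✓, 2 ✓, 3 ✓, 4 ✓, 5 ✓.
At position 6 the labels are {} and the next position 7 has {doorOpen}, so ¬alarm → X ¬doorOpen is false there. This is the first violation.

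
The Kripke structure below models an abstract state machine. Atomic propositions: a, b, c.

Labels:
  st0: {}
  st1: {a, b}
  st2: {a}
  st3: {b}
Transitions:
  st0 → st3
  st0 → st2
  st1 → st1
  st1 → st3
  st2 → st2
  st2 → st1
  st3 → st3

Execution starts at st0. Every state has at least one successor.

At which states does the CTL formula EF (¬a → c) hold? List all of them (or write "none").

{st0, st1, st2}

States satisfying ¬a → c: {st1, st2}.
States satisfying EF (¬a → c): {st0, st1, st2}.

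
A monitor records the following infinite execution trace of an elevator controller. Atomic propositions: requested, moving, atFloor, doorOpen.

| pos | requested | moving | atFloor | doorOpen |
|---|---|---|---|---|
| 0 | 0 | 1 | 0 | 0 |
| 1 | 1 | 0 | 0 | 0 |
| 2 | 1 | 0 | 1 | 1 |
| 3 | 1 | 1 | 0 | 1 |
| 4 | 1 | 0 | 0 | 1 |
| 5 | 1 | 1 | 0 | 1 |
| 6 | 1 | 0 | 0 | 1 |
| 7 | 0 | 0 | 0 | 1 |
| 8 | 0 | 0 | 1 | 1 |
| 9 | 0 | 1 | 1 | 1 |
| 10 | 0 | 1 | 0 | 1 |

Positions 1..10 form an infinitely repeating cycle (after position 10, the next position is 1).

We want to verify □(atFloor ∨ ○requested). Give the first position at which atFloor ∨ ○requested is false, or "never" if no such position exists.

Check atFloor ∨ ○requested at each position in order: 0 ✓, 1 ✓, 2 ✓, 3 ✓, 4 ✓, 5 ✓.
At position 6 the labels are {doorOpen, requested} and the next position 7 has {doorOpen}, so atFloor ∨ ○requested is false there. This is the first violation.

6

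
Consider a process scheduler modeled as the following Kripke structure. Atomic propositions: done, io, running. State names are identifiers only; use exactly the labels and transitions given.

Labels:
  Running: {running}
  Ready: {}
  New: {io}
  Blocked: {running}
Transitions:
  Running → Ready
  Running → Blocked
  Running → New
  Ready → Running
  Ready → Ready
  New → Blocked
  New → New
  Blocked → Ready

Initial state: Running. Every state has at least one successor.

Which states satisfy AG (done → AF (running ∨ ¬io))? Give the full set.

{Running, Ready, New, Blocked}

States satisfying done → AF (running ∨ ¬io): {Running, Ready, New, Blocked}.
States satisfying AG (done → AF (running ∨ ¬io)): {Running, Ready, New, Blocked}.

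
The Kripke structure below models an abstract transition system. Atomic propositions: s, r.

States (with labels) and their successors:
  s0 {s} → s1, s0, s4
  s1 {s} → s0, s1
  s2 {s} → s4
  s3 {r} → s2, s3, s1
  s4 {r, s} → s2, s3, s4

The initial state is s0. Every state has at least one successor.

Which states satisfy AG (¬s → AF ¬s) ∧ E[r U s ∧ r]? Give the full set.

{s4}

States satisfying ¬s → AF ¬s: {s0, s1, s2, s3, s4}.
States satisfying AG (¬s → AF ¬s): {s0, s1, s2, s3, s4}.
States satisfying r: {s3, s4}.
States satisfying s ∧ r: {s4}.
States satisfying E[r U s ∧ r]: {s4}.
States satisfying AG (¬s → AF ¬s) ∧ E[r U s ∧ r]: {s4}.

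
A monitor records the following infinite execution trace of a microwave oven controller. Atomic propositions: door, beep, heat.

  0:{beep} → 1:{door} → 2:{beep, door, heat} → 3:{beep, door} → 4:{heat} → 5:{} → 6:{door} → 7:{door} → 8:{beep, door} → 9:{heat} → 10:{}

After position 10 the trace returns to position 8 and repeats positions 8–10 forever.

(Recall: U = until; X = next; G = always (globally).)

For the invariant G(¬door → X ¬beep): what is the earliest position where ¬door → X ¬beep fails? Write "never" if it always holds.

Check ¬door → X ¬beep at each position in order: 0 ✓, 1 ✓, 2 ✓, 3 ✓, 4 ✓, 5 ✓, 6 ✓, 7 ✓, 8 ✓, 9 ✓.
At position 10 the labels are {} and the next position 8 has {beep, door}, so ¬door → X ¬beep is false there. This is the first violation.

10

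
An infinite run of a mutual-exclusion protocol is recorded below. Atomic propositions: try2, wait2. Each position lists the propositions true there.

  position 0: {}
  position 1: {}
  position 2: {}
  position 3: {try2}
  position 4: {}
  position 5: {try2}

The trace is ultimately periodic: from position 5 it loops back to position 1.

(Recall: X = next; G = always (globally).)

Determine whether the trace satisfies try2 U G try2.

No

Walking from position 0: at position 0, G try2 has not yet held and try2 fails, so try2 U G try2 is false.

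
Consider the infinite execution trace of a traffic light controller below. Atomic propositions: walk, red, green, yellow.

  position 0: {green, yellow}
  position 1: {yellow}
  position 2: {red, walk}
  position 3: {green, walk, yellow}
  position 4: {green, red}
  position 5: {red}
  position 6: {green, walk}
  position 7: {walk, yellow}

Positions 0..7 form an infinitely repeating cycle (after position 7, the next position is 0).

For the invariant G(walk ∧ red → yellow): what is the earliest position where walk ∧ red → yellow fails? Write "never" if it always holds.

Check walk ∧ red → yellow at each position in order: 0 ✓, 1 ✓.
At position 2 the labels are {red, walk}, so walk ∧ red → yellow is false there. This is the first violation.

2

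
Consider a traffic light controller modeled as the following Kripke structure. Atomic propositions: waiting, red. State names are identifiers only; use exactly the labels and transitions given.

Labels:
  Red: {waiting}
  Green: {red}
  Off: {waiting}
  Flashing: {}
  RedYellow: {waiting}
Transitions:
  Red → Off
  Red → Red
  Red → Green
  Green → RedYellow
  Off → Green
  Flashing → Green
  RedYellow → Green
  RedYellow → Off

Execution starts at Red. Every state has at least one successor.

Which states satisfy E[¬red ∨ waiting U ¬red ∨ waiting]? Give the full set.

{Red, Off, Flashing, RedYellow}

States satisfying ¬red ∨ waiting: {Red, Off, Flashing, RedYellow}.
States satisfying E[¬red ∨ waiting U ¬red ∨ waiting]: {Red, Off, Flashing, RedYellow}.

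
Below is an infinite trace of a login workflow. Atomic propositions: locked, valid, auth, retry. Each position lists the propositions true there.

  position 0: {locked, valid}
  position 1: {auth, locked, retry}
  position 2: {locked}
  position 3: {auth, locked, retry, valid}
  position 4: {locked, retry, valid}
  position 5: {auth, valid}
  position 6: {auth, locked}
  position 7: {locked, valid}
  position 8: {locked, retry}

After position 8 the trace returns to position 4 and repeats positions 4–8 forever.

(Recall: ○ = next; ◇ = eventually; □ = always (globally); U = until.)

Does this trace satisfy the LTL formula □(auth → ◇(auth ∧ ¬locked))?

auth → ◇(auth ∧ ¬locked) holds at every position 0..8, and those are all positions ever visited, so □(auth → ◇(auth ∧ ¬locked)) holds.
Positions where auth holds: 1, 3, 5, 6.
Check ◇(auth ∧ ¬locked) at each: 1→ok, 3→ok, 5→ok, 6→ok.

Yes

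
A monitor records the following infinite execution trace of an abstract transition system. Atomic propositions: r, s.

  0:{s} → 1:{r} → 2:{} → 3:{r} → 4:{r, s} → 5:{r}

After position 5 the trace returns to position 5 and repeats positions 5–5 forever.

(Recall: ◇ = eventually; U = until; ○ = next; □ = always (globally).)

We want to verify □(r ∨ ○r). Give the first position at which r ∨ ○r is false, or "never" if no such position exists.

never

r ∨ ○r holds at every position 0..5, and those are all the positions the trace ever visits, so the invariant □(r ∨ ○r) is never violated.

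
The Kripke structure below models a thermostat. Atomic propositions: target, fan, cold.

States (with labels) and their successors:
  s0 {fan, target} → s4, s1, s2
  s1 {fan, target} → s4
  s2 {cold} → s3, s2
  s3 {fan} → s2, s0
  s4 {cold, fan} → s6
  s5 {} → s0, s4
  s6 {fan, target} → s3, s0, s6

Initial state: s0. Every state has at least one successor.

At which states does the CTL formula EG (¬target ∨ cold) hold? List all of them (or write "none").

States satisfying ¬target ∨ cold: {s2, s3, s4, s5}.
States satisfying EG (¬target ∨ cold): {s2, s3}.

{s2, s3}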